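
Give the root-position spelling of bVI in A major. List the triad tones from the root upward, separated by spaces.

F A C

Scale degree 6 in A major is F#. bVI uses the lowered form, F, taken from A minor. Stacking thirds in A minor on F gives F–A–C.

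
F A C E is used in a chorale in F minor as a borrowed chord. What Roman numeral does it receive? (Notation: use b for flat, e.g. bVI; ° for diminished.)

Imaj7

The root F is the diatonic 1st degree of F minor; the borrowing shows in the chord quality. The diatonic chord on degree 1 would be Fm (i), but F–A–C–E is the major-seventh chord from F major. As a borrowed chord it is labeled Imaj7.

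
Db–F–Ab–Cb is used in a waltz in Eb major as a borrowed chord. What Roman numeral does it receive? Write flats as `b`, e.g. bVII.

bVII7

The root Db is the lowered 7th scale degree — diatonically Eb major has D there. The diatonic chord on degree 7 would be Ddim (vii°), but Db–F–Ab–Cb is the dominant-seventh chord from Eb minor. As a borrowed chord it is labeled bVII7.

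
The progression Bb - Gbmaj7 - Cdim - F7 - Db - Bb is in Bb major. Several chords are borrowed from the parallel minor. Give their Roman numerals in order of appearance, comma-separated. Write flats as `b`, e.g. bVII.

In Bb major the diatonic chords are Bb, Cm, Dm, Eb, F, Gm, Adim. Bb and F7 are both diatonic. Gbmaj7 (Gb–Bb–Db–F) is not: scale degree 6 in Bb major carries Gm (vi). In Bb minor the chord on that degree is Gbmaj7, so here it functions as bVImaj7, borrowed from the parallel minor. Cdim (C–Eb–Gb) doesn't fit — on degree 2 Bb major would have Cm (ii). Cdim is the degree-2 chord of Bb minor, so it is the borrowed ii°. Db (Db–F–Ab) doesn't fit — on degree 3 Bb major would have Dm (iii). Db is the degree-3 chord of Bb minor, so it is the borrowed bIII.

bVImaj7, ii°, bIII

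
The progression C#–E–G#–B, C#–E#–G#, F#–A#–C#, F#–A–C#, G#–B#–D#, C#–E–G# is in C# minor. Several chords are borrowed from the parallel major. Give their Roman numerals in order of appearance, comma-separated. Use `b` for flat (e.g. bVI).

In C# minor (with V from harmonic minor) the diatonic chords are C#m, D#dim, E, F#m, G#, A, B. C#–E–G#–B = C#m7, F#–A–C# = F#m, G#–B#–D# = G# and C#–E–G# = C#m are all diatonic. C#–E#–G# doesn't fit — on degree 1 C# minor would have C#m (i). C# is the degree-1 chord of C# major, so it is the borrowed I. F#–A#–C# doesn't fit — on degree 4 C# minor would have F#m (iv). F# is the degree-4 chord of C# major, so it is the borrowed IV.

I, IV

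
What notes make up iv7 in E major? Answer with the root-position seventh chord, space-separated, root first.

A C E G

The root, A, is scale degree 4 — the same note in E major and E minor; only the chord quality changes. In E minor the chord on A is A–C–E–G.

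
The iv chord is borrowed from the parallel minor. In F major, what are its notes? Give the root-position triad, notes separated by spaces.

The root, Bb, is scale degree 4 — the same note in F major and F minor; only the chord quality changes. Building the minor chord from the parallel minor on Bb: Bb–Db–F.

Bb Db F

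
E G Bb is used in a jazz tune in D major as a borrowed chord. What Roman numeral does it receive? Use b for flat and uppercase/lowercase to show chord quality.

ii°

The root E is the diatonic 2nd degree of D major; the borrowing shows in the chord quality. Diatonically D major has Em (ii) on that degree; E–G–Bb is instead the diminished chord native to D minor, so it takes the label ii°.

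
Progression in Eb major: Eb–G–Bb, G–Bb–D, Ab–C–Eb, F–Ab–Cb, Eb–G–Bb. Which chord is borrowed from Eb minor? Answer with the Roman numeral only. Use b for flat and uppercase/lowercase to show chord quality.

ii°

In Eb major the diatonic chords are Eb, Fm, Gm, Ab, Bb, Cm, Ddim. Of the given chords, Eb–G–Bb = Eb, G–Bb–D = Gm and Ab–C–Eb = Ab are diatonic. But F–Ab–Cb is foreign: the diatonic ii on degree 2 is Fm, whereas Fdim comes from Eb minor. It is labeled ii°.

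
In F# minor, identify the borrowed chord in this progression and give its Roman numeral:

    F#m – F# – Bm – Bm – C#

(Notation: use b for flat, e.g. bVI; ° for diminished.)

F# minor has the diatonic set F#m, G#dim, A, Bm, C#, D, E (with V from harmonic minor). Of the given chords, F#m, Bm and C# are diatonic. F# (F#–A#–C#) is not: scale degree 1 in F# minor carries F#m (i). In F# major the chord on that degree is F#, so here it functions as I, borrowed from the parallel major.

I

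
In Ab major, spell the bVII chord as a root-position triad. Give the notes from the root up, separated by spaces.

bVII is built on the lowered scale degree 7. In Ab major degree 7 is G; lowered it becomes Gb. Stacking thirds in Ab minor on Gb gives Gb–Bb–Db.

Gb Bb Db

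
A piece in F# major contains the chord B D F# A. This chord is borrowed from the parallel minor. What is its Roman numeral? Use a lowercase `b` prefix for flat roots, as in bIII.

iv7

B is scale degree 4 in F# major. Diatonically F# major has B (IV) on that degree; B–D–F#–A is instead the minor-seventh chord native to F# minor, so it takes the label iv7.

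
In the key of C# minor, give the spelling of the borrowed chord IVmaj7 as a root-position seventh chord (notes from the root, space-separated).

IVmaj7 is built on scale degree 4, which is F# in both C# minor and its parallel. Building the major-seventh chord from the parallel major on F#: F#–A#–C#–E#.

F# A# C# E#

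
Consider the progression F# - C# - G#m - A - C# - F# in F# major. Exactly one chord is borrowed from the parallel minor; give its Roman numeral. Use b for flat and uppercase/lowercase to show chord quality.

In F# major the diatonic chords are F#, G#m, A#m, B, C#, D#m, E#dim. F#, C# and G#m all belong to that set. But A (A–C#–E) is foreign: the diatonic iii on degree 3 is A#m, whereas A comes from F# minor. It is labeled bIII.

bIII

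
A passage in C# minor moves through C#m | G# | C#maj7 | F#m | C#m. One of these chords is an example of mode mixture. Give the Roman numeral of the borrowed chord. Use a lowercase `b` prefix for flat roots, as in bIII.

Imaj7

C# minor has the diatonic set C#m, D#dim, E, F#m, G#, A, B (with V from harmonic minor). Of the given chords, C#m, G# and F#m are diatonic. C#maj7 (C#–E#–G#–B#) is not: scale degree 1 in C# minor carries C#m (i). In C# major the chord on that degree is C#maj7, so here it functions as Imaj7, borrowed from the parallel major.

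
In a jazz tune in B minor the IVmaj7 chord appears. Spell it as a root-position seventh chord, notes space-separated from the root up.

IVmaj7 is built on scale degree 4, which is E in both B minor and its parallel. In B major the chord on E is E–G#–B–D#.

E G# B D#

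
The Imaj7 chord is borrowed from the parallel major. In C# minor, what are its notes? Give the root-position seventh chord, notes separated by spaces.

C# E# G# B#

The root, C#, is scale degree 1 — the same note in C# minor and C# major; only the chord quality changes. In C# major the chord on C# is C#–E#–G#–B#.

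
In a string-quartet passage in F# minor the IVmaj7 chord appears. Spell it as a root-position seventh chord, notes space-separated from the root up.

B D# F# A#

The root, B, is scale degree 4 — the same note in F# minor and F# major; only the chord quality changes. Building the major-seventh chord from the parallel major on B: B–D#–F#–A#.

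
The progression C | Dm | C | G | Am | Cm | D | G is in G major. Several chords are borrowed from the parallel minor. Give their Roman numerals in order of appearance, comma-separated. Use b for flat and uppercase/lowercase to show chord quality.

v, iv

G major has the diatonic set G, Am, Bm, C, D, Em, F#dim. C, G, Am and D all belong to that set. Dm (D–F–A) doesn't fit — on degree 5 G major would have D (V). Dm is the degree-5 chord of G minor, so it is the borrowed v. Cm (C–Eb–G) is not: scale degree 4 in G major carries C (IV). In G minor the chord on that degree is Cm, so here it functions as iv, borrowed from the parallel minor.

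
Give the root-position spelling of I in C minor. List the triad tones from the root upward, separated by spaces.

I is built on scale degree 1, which is C in both C minor and its parallel. Building the major chord from the parallel major on C: C–E–G.

C E G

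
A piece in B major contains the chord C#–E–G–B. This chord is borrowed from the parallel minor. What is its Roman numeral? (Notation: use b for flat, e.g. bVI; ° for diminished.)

The root C# is the diatonic 2nd degree of B major; the borrowing shows in the chord quality. The diatonic chord on degree 2 would be C#m (ii), but C#–E–G–B is the half-diminished-seventh chord from B minor. As a borrowed chord it is labeled iiø7.

iiø7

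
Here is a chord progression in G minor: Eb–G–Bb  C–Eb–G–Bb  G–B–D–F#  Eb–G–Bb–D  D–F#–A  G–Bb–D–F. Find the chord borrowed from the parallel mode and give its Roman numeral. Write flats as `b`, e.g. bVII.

Imaj7

G minor has the diatonic set Gm, Adim, Bb, Cm, D, Eb, F (with V from harmonic minor). Eb–G–Bb = Eb, C–Eb–G–Bb = Cm7, Eb–G–Bb–D = Ebmaj7, D–F#–A = D and G–Bb–D–F = Gm7 all belong to that set. But G–B–D–F# is foreign: the diatonic i on degree 1 is Gm, whereas Gmaj7 comes from G major. It is labeled Imaj7.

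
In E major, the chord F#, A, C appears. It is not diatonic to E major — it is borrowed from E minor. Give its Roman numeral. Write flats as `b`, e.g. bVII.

ii°

The root F# is the diatonic 2nd degree of E major; the borrowing shows in the chord quality. The diatonic chord on degree 2 would be F#m (ii), but F#–A–C is the diminished chord from E minor. As a borrowed chord it is labeled ii°.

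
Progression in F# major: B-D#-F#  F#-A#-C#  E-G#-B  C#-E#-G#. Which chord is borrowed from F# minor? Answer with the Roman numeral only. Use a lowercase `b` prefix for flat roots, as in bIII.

The diatonic triads in F# major are F#, G#m, A#m, B, C#, D#m, E#dim. Of the given chords, B–D#–F# = B, F#–A#–C# = F# and C#–E#–G# = C# are diatonic. But E–G#–B is foreign: the diatonic vii° on degree 7 is E#dim, whereas E comes from F# minor. It is labeled bVII.

bVII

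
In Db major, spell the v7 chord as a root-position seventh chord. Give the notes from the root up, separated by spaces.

Ab Cb Eb Gb

v7 is built on scale degree 5, which is Ab in both Db major and its parallel. In Db minor the chord on Ab is Ab–Cb–Eb–Gb.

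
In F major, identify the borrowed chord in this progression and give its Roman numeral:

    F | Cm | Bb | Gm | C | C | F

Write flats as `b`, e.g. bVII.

In F major the diatonic chords are F, Gm, Am, Bb, C, Dm, Edim. Of the given chords, F, Bb, Gm and C are diatonic. Cm (C–Eb–G) is not: scale degree 5 in F major carries C (V). In F minor the chord on that degree is Cm, so here it functions as v, borrowed from the parallel minor.

v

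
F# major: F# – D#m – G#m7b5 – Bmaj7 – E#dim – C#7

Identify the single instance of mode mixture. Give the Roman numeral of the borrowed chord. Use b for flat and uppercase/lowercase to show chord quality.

iiø7

F# major has the diatonic set F#, G#m, A#m, B, C#, D#m, E#dim. Of the given chords, F#, D#m, Bmaj7, E#dim and C#7 are diatonic. G#m7b5 (G#–B–D–F#) doesn't fit — on degree 2 F# major would have G#m (ii). G#m7b5 is the degree-2 chord of F# minor, so it is the borrowed iiø7.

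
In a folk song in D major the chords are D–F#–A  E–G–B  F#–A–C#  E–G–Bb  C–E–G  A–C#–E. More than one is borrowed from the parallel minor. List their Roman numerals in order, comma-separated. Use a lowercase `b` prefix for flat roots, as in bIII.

D major has the diatonic set D, Em, F#m, G, A, Bm, C#dim. Of the given chords, D–F#–A = D, E–G–B = Em, F#–A–C# = F#m and A–C#–E = A are diatonic. E–G–Bb is not: scale degree 2 in D major carries Em (ii). In D minor the chord on that degree is Edim, so here it functions as ii°, borrowed from the parallel minor. C–E–G doesn't fit — on degree 7 D major would have C#dim (vii°). C is the degree-7 chord of D minor, so it is the borrowed bVII.

ii°, bVII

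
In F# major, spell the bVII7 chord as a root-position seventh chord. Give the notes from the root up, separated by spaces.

The root of bVII7 is the lowered 7th degree: E# becomes E. Stacking thirds in F# minor on E gives E–G#–B–D.

E G# B D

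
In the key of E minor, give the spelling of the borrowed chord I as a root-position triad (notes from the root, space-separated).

E G# B

The root, E, is scale degree 1 — the same note in E minor and E major; only the chord quality changes. Stacking thirds in E major on E gives E–G#–B.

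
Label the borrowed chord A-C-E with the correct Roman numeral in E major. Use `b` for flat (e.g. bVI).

A is scale degree 4 in E major. The diatonic chord on degree 4 would be A (IV), but A–C–E is the minor chord from E minor. As a borrowed chord it is labeled iv.

iv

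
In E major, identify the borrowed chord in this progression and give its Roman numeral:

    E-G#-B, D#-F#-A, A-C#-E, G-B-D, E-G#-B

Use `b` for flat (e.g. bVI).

bIII

E major has the diatonic set E, F#m, G#m, A, B, C#m, D#dim. E–G#–B = E, D#–F#–A = D#dim and A–C#–E = A are all diatonic. G–B–D doesn't fit — on degree 3 E major would have G#m (iii). G is the degree-3 chord of E minor, so it is the borrowed bIII.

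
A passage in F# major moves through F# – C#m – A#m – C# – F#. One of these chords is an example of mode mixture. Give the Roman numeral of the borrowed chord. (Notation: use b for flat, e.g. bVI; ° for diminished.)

v

The diatonic triads in F# major are F#, G#m, A#m, B, C#, D#m, E#dim. Of the given chords, F#, A#m and C# are diatonic. But C#m (C#–E–G#) is foreign: the diatonic V on degree 5 is C#, whereas C#m comes from F# minor. It is labeled v.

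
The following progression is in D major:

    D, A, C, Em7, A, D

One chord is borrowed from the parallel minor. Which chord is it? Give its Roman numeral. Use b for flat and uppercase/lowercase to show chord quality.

D major has the diatonic set D, Em, F#m, G, A, Bm, C#dim. D, A and Em7 are all diatonic. C (C–E–G) is not: scale degree 7 in D major carries C#dim (vii°). In D minor the chord on that degree is C, so here it functions as bVII, borrowed from the parallel minor.

bVII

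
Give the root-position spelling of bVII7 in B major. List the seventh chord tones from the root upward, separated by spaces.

The root of bVII7 is the lowered 7th degree: A# becomes A. Building the dominant-seventh chord from the parallel minor on A: A–C#–E–G.

A C# E G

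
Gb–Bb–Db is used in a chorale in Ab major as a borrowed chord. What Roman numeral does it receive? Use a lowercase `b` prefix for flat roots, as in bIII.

The root Gb is the lowered 7th scale degree — diatonically Ab major has G there. The diatonic chord on degree 7 would be Gdim (vii°), but Gb–Bb–Db is the major chord from Ab minor. As a borrowed chord it is labeled bVII.

bVII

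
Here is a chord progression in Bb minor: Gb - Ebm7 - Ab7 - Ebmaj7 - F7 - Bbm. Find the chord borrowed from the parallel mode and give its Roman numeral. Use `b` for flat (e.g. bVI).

IVmaj7

Bb minor has the diatonic set Bbm, Cdim, Db, Ebm, F, Gb, Ab (with V from harmonic minor). Gb, Ebm7, Ab7, F7 and Bbm are all diatonic. But Ebmaj7 (Eb–G–Bb–D) is foreign: the diatonic iv on degree 4 is Ebm, whereas Ebmaj7 comes from Bb major. It is labeled IVmaj7.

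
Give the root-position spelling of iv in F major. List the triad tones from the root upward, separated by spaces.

iv is built on scale degree 4, which is Bb in both F major and its parallel. Stacking thirds in F minor on Bb gives Bb–Db–F.

Bb Db F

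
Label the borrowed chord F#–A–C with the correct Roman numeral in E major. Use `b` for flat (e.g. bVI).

The root F# is the diatonic 2nd degree of E major; the borrowing shows in the chord quality. F#–A–C is a diminished chord — the form found in E minor, not the diatonic ii (F#m). Borrowed into E major it is written ii°.

ii°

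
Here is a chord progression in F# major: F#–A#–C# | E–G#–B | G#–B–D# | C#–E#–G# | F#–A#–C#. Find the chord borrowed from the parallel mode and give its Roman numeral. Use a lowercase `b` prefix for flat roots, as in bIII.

bVII

In F# major the diatonic chords are F#, G#m, A#m, B, C#, D#m, E#dim. F#–A#–C# = F#, G#–B–D# = G#m and C#–E#–G# = C# are all diatonic. E–G#–B is not: scale degree 7 in F# major carries E#dim (vii°). In F# minor the chord on that degree is E, so here it functions as bVII, borrowed from the parallel minor.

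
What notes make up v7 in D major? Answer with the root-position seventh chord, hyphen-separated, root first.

v7 is built on scale degree 5, which is A in both D major and its parallel. In D minor the chord on A is A–C–E–G.

A-C-E-G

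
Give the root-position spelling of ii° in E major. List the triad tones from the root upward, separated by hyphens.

F#-A-C

The root, F#, is scale degree 2 — the same note in E major and E minor; only the chord quality changes. Building the diminished chord from the parallel minor on F#: F#–A–C.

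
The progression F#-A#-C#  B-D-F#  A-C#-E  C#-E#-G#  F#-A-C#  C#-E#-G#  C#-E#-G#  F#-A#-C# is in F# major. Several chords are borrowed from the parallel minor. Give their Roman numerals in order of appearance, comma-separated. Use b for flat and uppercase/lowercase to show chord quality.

In F# major the diatonic chords are F#, G#m, A#m, B, C#, D#m, E#dim. F#–A#–C# = F# and C#–E#–G# = C# both belong to that set. But B–D–F# is foreign: the diatonic IV on degree 4 is B, whereas Bm comes from F# minor. It is labeled iv. A–C#–E is not: scale degree 3 in F# major carries A#m (iii). In F# minor the chord on that degree is A, so here it functions as bIII, borrowed from the parallel minor. F#–A–C# is not: scale degree 1 in F# major carries F# (I). In F# minor the chord on that degree is F#m, so here it functions as i, borrowed from the parallel minor.

iv, bIII, i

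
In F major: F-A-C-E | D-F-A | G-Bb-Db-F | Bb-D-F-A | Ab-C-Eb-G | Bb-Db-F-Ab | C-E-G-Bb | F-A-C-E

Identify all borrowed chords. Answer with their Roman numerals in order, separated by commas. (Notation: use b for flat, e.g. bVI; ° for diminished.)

iiø7, bIIImaj7, iv7

In F major the diatonic chords are F, Gm, Am, Bb, C, Dm, Edim. F–A–C–E = Fmaj7, D–F–A = Dm, Bb–D–F–A = Bbmaj7 and C–E–G–Bb = C7 are all diatonic. But G–Bb–Db–F is foreign: the diatonic ii on degree 2 is Gm, whereas Gm7b5 comes from F minor. It is labeled iiø7. Ab–C–Eb–G doesn't fit — on degree 3 F major would have Am (iii). Abmaj7 is the degree-3 chord of F minor, so it is the borrowed bIIImaj7. Bb–Db–F–Ab is not: scale degree 4 in F major carries Bb (IV). In F minor the chord on that degree is Bbm7, so here it functions as iv7, borrowed from the parallel minor.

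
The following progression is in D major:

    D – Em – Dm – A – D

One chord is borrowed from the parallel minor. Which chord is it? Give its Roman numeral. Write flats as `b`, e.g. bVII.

i

The diatonic triads in D major are D, Em, F#m, G, A, Bm, C#dim. D, Em and A all belong to that set. Dm (D–F–A) doesn't fit — on degree 1 D major would have D (I). Dm is the degree-1 chord of D minor, so it is the borrowed i.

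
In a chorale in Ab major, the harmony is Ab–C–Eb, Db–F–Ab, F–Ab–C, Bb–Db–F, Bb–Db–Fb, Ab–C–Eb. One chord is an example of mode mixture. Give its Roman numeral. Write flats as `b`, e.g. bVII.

ii°

In Ab major the diatonic chords are Ab, Bbm, Cm, Db, Eb, Fm, Gdim. Ab–C–Eb = Ab, Db–F–Ab = Db, F–Ab–C = Fm and Bb–Db–F = Bbm all belong to that set. Bb–Db–Fb doesn't fit — on degree 2 Ab major would have Bbm (ii). Bbdim is the degree-2 chord of Ab minor, so it is the borrowed ii°.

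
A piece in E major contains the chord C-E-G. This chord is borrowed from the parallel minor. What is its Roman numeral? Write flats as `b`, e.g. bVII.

bVI

In E major scale degree 6 is C#; C is its lowered form, from E minor. C–E–G is a major chord — the form found in E minor, not the diatonic vi (C#m). Borrowed into E major it is written bVI.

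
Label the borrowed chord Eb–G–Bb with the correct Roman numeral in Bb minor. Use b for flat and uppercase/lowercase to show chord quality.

IV

The root Eb is the diatonic 4th degree of Bb minor; the borrowing shows in the chord quality. Diatonically Bb minor has Ebm (iv) on that degree; Eb–G–Bb is instead the major chord native to Bb major, so it takes the label IV.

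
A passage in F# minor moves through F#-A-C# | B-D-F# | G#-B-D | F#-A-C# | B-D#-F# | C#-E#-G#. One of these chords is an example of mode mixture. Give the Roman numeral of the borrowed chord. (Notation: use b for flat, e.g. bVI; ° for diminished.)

IV

F# minor has the diatonic set F#m, G#dim, A, Bm, C#, D, E (with V from harmonic minor). F#–A–C# = F#m, B–D–F# = Bm, G#–B–D = G#dim and C#–E#–G# = C# are all diatonic. B–D#–F# doesn't fit — on degree 4 F# minor would have Bm (iv). B is the degree-4 chord of F# major, so it is the borrowed IV.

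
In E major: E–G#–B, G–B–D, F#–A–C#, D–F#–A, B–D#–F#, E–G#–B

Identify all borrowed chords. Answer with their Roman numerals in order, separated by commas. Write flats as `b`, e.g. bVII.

bIII, bVII

The diatonic triads in E major are E, F#m, G#m, A, B, C#m, D#dim. Of the given chords, E–G#–B = E, F#–A–C# = F#m and B–D#–F# = B are diatonic. G–B–D is not: scale degree 3 in E major carries G#m (iii). In E minor the chord on that degree is G, so here it functions as bIII, borrowed from the parallel minor. But D–F#–A is foreign: the diatonic vii° on degree 7 is D#dim, whereas D comes from E minor. It is labeled bVII.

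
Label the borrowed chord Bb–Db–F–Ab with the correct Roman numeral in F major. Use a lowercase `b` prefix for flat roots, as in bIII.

iv7

The root Bb is the diatonic 4th degree of F major; the borrowing shows in the chord quality. The diatonic chord on degree 4 would be Bb (IV), but Bb–Db–F–Ab is the minor-seventh chord from F minor. As a borrowed chord it is labeled iv7.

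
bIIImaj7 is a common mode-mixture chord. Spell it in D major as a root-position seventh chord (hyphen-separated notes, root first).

Scale degree 3 in D major is F#. bIIImaj7 uses the lowered form, F, taken from D minor. Building the major-seventh chord from the parallel minor on F: F–A–C–E.

F-A-C-E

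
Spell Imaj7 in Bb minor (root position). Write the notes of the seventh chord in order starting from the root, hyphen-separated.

Imaj7 is built on scale degree 1, which is Bb in both Bb minor and its parallel. Building the major-seventh chord from the parallel major on Bb: Bb–D–F–A.

Bb-D-F-A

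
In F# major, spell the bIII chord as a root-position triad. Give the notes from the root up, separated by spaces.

Scale degree 3 in F# major is A#. bIII uses the lowered form, A, taken from F# minor. In F# minor the chord on A is A–C#–E.

A C# E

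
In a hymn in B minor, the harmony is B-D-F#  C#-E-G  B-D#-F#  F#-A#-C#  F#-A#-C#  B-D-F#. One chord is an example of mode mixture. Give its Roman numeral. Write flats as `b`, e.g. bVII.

In B minor (with V from harmonic minor) the diatonic chords are Bm, C#dim, D, Em, F#, G, A. Of the given chords, B–D–F# = Bm, C#–E–G = C#dim and F#–A#–C# = F# are diatonic. But B–D#–F# is foreign: the diatonic i on degree 1 is Bm, whereas B comes from B major. It is labeled I.

I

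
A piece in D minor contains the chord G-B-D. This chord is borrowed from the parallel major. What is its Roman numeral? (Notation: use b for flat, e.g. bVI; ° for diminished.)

The root G is the diatonic 4th degree of D minor; the borrowing shows in the chord quality. Diatonically D minor has Gm (iv) on that degree; G–B–D is instead the major chord native to D major, so it takes the label IV.

IV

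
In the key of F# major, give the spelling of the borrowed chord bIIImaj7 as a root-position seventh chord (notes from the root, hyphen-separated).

The root of bIIImaj7 is the lowered 3rd degree: A# becomes A. In F# minor the chord on A is A–C#–E–G#.

A-C#-E-G#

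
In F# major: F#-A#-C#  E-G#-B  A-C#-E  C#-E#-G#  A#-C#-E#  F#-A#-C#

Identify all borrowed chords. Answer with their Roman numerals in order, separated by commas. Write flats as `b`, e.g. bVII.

bVII, bIII

In F# major the diatonic chords are F#, G#m, A#m, B, C#, D#m, E#dim. F#–A#–C# = F#, C#–E#–G# = C# and A#–C#–E# = A#m are all diatonic. E–G#–B is not: scale degree 7 in F# major carries E#dim (vii°). In F# minor the chord on that degree is E, so here it functions as bVII, borrowed from the parallel minor. But A–C#–E is foreign: the diatonic iii on degree 3 is A#m, whereas A comes from F# minor. It is labeled bIII.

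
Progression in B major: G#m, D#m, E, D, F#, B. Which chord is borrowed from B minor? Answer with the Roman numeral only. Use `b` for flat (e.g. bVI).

B major has the diatonic set B, C#m, D#m, E, F#, G#m, A#dim. Of the given chords, G#m, D#m, E, F# and B are diatonic. D (D–F#–A) is not: scale degree 3 in B major carries D#m (iii). In B minor the chord on that degree is D, so here it functions as bIII, borrowed from the parallel minor.

bIII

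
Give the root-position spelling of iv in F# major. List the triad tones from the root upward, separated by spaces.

B D F#

The root, B, is scale degree 4 — the same note in F# major and F# minor; only the chord quality changes. Stacking thirds in F# minor on B gives B–D–F#.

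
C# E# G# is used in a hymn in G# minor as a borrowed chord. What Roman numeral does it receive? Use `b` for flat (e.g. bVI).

IV

The root C# is the diatonic 4th degree of G# minor; the borrowing shows in the chord quality. Diatonically G# minor has C#m (iv) on that degree; C#–E#–G# is instead the major chord native to G# major, so it takes the label IV.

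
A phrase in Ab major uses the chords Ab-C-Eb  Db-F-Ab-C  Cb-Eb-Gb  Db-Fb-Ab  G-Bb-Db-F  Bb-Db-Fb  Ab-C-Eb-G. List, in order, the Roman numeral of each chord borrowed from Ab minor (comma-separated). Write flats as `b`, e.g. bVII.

In Ab major the diatonic chords are Ab, Bbm, Cm, Db, Eb, Fm, Gdim. Ab–C–Eb = Ab, Db–F–Ab–C = Dbmaj7, G–Bb–Db–F = Gm7b5 and Ab–C–Eb–G = Abmaj7 are all diatonic. But Cb–Eb–Gb is foreign: the diatonic iii on degree 3 is Cm, whereas Cb comes from Ab minor. It is labeled bIII. Db–Fb–Ab doesn't fit — on degree 4 Ab major would have Db (IV). Dbm is the degree-4 chord of Ab minor, so it is the borrowed iv. Bb–Db–Fb doesn't fit — on degree 2 Ab major would have Bbm (ii). Bbdim is the degree-2 chord of Ab minor, so it is the borrowed ii°.

bIII, iv, ii°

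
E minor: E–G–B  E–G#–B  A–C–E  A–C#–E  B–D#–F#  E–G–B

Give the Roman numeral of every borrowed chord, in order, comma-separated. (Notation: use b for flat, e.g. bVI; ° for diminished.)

E minor has the diatonic set Em, F#dim, G, Am, B, C, D (with V from harmonic minor). E–G–B = Em, A–C–E = Am and B–D#–F# = B are all diatonic. E–G#–B is not: scale degree 1 in E minor carries Em (i). In E major the chord on that degree is E, so here it functions as I, borrowed from the parallel major. But A–C#–E is foreign: the diatonic iv on degree 4 is Am, whereas A comes from E major. It is labeled IV.

I, IV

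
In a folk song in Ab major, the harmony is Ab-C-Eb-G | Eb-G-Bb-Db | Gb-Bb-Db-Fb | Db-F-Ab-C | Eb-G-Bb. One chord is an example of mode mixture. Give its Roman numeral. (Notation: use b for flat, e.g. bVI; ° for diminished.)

Ab major has the diatonic set Ab, Bbm, Cm, Db, Eb, Fm, Gdim. Of the given chords, Ab–C–Eb–G = Abmaj7, Eb–G–Bb–Db = Eb7, Db–F–Ab–C = Dbmaj7 and Eb–G–Bb = Eb are diatonic. Gb–Bb–Db–Fb doesn't fit — on degree 7 Ab major would have Gdim (vii°). Gb7 is the degree-7 chord of Ab minor, so it is the borrowed bVII7.

bVII7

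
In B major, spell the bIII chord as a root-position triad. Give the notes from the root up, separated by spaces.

D F# A

The root of bIII is the lowered 3rd degree: D# becomes D. Building the major chord from the parallel minor on D: D–F#–A.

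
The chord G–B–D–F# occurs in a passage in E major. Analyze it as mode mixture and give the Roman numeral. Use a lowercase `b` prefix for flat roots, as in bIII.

G is the lowered form of scale degree 3 in E major (the diatonic degree 3 is G#). G–B–D–F# is a major-seventh chord — the form found in E minor, not the diatonic iii (G#m). Borrowed into E major it is written bIIImaj7.

bIIImaj7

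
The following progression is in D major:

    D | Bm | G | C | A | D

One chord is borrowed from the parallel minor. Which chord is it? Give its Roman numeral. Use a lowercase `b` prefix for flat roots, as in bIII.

In D major the diatonic chords are D, Em, F#m, G, A, Bm, C#dim. D, Bm, G and A all belong to that set. But C (C–E–G) is foreign: the diatonic vii° on degree 7 is C#dim, whereas C comes from D minor. It is labeled bVII.

bVII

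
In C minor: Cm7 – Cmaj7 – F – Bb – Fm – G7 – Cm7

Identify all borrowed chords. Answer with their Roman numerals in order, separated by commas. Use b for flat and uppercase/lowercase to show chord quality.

The diatonic triads in C minor (with V from harmonic minor) are Cm, Ddim, Eb, Fm, G, Ab, Bb. Of the given chords, Cm7, Bb, Fm and G7 are diatonic. Cmaj7 (C–E–G–B) doesn't fit — on degree 1 C minor would have Cm (i). Cmaj7 is the degree-1 chord of C major, so it is the borrowed Imaj7. F (F–A–C) doesn't fit — on degree 4 C minor would have Fm (iv). F is the degree-4 chord of C major, so it is the borrowed IV.

Imaj7, IV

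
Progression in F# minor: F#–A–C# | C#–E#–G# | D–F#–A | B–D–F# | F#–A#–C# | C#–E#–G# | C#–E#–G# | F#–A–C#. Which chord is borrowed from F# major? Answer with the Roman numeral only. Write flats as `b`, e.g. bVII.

The diatonic triads in F# minor (with V from harmonic minor) are F#m, G#dim, A, Bm, C#, D, E. Of the given chords, F#–A–C# = F#m, C#–E#–G# = C#, D–F#–A = D and B–D–F# = Bm are diatonic. But F#–A#–C# is foreign: the diatonic i on degree 1 is F#m, whereas F# comes from F# major. It is labeled I.

I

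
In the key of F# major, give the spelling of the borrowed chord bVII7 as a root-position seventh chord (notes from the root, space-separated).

E G# B D

The root of bVII7 is the lowered 7th degree: E# becomes E. In F# minor the chord on E is E–G#–B–D.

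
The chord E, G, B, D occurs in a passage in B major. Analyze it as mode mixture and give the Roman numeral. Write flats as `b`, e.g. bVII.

iv7

The root E is the diatonic 4th degree of B major; the borrowing shows in the chord quality. The diatonic chord on degree 4 would be E (IV), but E–G–B–D is the minor-seventh chord from B minor. As a borrowed chord it is labeled iv7.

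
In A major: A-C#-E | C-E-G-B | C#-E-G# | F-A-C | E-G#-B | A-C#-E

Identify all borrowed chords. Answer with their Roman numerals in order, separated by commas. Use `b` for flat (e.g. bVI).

bIIImaj7, bVI

The diatonic triads in A major are A, Bm, C#m, D, E, F#m, G#dim. Of the given chords, A–C#–E = A, C#–E–G# = C#m and E–G#–B = E are diatonic. But C–E–G–B is foreign: the diatonic iii on degree 3 is C#m, whereas Cmaj7 comes from A minor. It is labeled bIIImaj7. But F–A–C is foreign: the diatonic vi on degree 6 is F#m, whereas F comes from A minor. It is labeled bVI.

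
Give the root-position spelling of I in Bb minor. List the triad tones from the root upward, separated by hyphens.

I is built on scale degree 1, which is Bb in both Bb minor and its parallel. In Bb major the chord on Bb is Bb–D–F.

Bb-D-F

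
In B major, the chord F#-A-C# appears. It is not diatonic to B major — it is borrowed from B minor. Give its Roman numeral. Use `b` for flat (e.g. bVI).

The root F# is the diatonic 5th degree of B major; the borrowing shows in the chord quality. Diatonically B major has F# (V) on that degree; F#–A–C# is instead the minor chord native to B minor, so it takes the label v.

v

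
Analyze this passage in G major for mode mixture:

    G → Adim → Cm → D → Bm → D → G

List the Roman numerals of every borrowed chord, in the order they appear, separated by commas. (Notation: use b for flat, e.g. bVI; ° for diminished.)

ii°, iv

G major has the diatonic set G, Am, Bm, C, D, Em, F#dim. G, D and Bm all belong to that set. But Adim (A–C–Eb) is foreign: the diatonic ii on degree 2 is Am, whereas Adim comes from G minor. It is labeled ii°. But Cm (C–Eb–G) is foreign: the diatonic IV on degree 4 is C, whereas Cm comes from G minor. It is labeled iv.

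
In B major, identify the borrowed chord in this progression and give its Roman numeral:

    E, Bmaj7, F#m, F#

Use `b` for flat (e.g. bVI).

In B major the diatonic chords are B, C#m, D#m, E, F#, G#m, A#dim. E, Bmaj7 and F# are all diatonic. F#m (F#–A–C#) is not: scale degree 5 in B major carries F# (V). In B minor the chord on that degree is F#m, so here it functions as v, borrowed from the parallel minor.

v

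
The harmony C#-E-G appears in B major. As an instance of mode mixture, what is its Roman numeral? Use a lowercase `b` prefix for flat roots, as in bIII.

The root C# is the diatonic 2nd degree of B major; the borrowing shows in the chord quality. The diatonic chord on degree 2 would be C#m (ii), but C#–E–G is the diminished chord from B minor. As a borrowed chord it is labeled ii°.

ii°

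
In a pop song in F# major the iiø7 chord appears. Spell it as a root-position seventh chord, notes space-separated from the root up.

G# B D F#

The root, G#, is scale degree 2 — the same note in F# major and F# minor; only the chord quality changes. Building the half-diminished-seventh chord from the parallel minor on G#: G#–B–D–F#.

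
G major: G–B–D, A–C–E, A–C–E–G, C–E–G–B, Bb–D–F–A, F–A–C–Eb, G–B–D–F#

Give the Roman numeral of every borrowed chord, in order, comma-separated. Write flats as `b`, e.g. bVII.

bIIImaj7, bVII7

The diatonic triads in G major are G, Am, Bm, C, D, Em, F#dim. G–B–D = G, A–C–E = Am, A–C–E–G = Am7, C–E–G–B = Cmaj7 and G–B–D–F# = Gmaj7 all belong to that set. But Bb–D–F–A is foreign: the diatonic iii on degree 3 is Bm, whereas Bbmaj7 comes from G minor. It is labeled bIIImaj7. F–A–C–Eb doesn't fit — on degree 7 G major would have F#dim (vii°). F7 is the degree-7 chord of G minor, so it is the borrowed bVII7.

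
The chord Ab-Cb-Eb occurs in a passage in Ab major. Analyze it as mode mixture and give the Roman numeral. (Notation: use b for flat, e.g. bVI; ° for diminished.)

i

The root Ab is the diatonic 1st degree of Ab major; the borrowing shows in the chord quality. Ab–Cb–Eb is a minor chord — the form found in Ab minor, not the diatonic I (Ab). Borrowed into Ab major it is written i.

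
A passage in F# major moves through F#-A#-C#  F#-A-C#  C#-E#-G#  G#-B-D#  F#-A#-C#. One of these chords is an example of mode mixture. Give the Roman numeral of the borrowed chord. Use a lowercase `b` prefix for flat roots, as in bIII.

F# major has the diatonic set F#, G#m, A#m, B, C#, D#m, E#dim. F#–A#–C# = F#, C#–E#–G# = C# and G#–B–D# = G#m are all diatonic. But F#–A–C# is foreign: the diatonic I on degree 1 is F#, whereas F#m comes from F# minor. It is labeled i.

i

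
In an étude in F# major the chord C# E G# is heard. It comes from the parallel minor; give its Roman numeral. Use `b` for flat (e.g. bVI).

v

C# is scale degree 5 in F# major. C#–E–G# is a minor chord — the form found in F# minor, not the diatonic V (C#). Borrowed into F# major it is written v.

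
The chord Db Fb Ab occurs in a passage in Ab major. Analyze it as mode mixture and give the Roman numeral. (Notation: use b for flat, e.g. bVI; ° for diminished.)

iv

Db is scale degree 4 in Ab major. Db–Fb–Ab is a minor chord — the form found in Ab minor, not the diatonic IV (Db). Borrowed into Ab major it is written iv.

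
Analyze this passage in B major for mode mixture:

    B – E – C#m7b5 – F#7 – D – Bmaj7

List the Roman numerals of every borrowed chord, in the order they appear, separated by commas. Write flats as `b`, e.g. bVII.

B major has the diatonic set B, C#m, D#m, E, F#, G#m, A#dim. Of the given chords, B, E, F#7 and Bmaj7 are diatonic. C#m7b5 (C#–E–G–B) doesn't fit — on degree 2 B major would have C#m (ii). C#m7b5 is the degree-2 chord of B minor, so it is the borrowed iiø7. D (D–F#–A) is not: scale degree 3 in B major carries D#m (iii). In B minor the chord on that degree is D, so here it functions as bIII, borrowed from the parallel minor.

iiø7, bIII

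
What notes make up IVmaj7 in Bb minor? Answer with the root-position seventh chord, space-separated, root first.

The root, Eb, is scale degree 4 — the same note in Bb minor and Bb major; only the chord quality changes. In Bb major the chord on Eb is Eb–G–Bb–D.

Eb G Bb D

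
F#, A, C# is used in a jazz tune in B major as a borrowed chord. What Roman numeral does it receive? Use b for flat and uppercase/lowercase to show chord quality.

v

The root F# is the diatonic 5th degree of B major; the borrowing shows in the chord quality. Diatonically B major has F# (V) on that degree; F#–A–C# is instead the minor chord native to B minor, so it takes the label v.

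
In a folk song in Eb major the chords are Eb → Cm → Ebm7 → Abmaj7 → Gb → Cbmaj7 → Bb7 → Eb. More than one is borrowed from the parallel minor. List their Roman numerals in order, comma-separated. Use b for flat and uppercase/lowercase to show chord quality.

In Eb major the diatonic chords are Eb, Fm, Gm, Ab, Bb, Cm, Ddim. Eb, Cm, Abmaj7 and Bb7 all belong to that set. Ebm7 (Eb–Gb–Bb–Db) is not: scale degree 1 in Eb major carries Eb (I). In Eb minor the chord on that degree is Ebm7, so here it functions as i7, borrowed from the parallel minor. But Gb (Gb–Bb–Db) is foreign: the diatonic iii on degree 3 is Gm, whereas Gb comes from Eb minor. It is labeled bIII. But Cbmaj7 (Cb–Eb–Gb–Bb) is foreign: the diatonic vi on degree 6 is Cm, whereas Cbmaj7 comes from Eb minor. It is labeled bVImaj7.

i7, bIII, bVImaj7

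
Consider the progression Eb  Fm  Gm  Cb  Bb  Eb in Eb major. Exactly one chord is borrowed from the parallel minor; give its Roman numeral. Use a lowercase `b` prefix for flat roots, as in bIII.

Eb major has the diatonic set Eb, Fm, Gm, Ab, Bb, Cm, Ddim. Eb, Fm, Gm and Bb are all diatonic. But Cb (Cb–Eb–Gb) is foreign: the diatonic vi on degree 6 is Cm, whereas Cb comes from Eb minor. It is labeled bVI.

bVI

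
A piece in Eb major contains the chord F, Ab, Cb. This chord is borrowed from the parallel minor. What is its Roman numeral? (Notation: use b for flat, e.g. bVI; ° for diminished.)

The root F is the diatonic 2nd degree of Eb major; the borrowing shows in the chord quality. Diatonically Eb major has Fm (ii) on that degree; F–Ab–Cb is instead the diminished chord native to Eb minor, so it takes the label ii°.

ii°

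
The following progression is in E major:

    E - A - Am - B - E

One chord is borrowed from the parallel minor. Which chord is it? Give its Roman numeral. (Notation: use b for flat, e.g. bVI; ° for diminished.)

E major has the diatonic set E, F#m, G#m, A, B, C#m, D#dim. Of the given chords, E, A and B are diatonic. Am (A–C–E) is not: scale degree 4 in E major carries A (IV). In E minor the chord on that degree is Am, so here it functions as iv, borrowed from the parallel minor.

iv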